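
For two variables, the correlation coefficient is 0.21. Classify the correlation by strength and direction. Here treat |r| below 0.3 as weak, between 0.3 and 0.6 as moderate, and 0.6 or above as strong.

r = 0.21 > 0 so the relationship is positive.
|r| = 0.21, which falls in the weak range.

weak positive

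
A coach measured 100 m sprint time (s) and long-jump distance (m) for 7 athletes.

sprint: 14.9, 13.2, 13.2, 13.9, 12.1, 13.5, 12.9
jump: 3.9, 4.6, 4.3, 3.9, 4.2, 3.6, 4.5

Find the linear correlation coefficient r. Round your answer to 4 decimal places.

-0.4881

n = 7, Σx = 93.7, Σy = 29, Σx² = 1258.77, Σy² = 120.92, Σxy = 387.27
nΣxy − ΣxΣy = 2710.89 − 2717.3 = -6.41
nΣx² − (Σx)² = 8811.39 − 8779.69 = 31.7; nΣy² − (Σy)² = 846.44 − 841 = 5.44
r = -6.41 / √(31.7 × 5.44) = -6.41 / 13.1319 ≈ -0.4881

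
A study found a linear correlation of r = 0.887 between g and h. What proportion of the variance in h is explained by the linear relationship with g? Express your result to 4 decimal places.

0.7868

r² = (0.887)² = 0.7868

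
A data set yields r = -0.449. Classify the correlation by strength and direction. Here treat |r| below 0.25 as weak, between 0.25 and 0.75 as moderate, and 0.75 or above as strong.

moderate negative

r = -0.449 < 0 so the relationship is negative.
|r| = 0.449, which falls in the moderate range.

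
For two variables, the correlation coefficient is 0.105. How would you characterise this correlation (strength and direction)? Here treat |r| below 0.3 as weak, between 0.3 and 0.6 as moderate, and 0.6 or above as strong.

r = 0.105 > 0 so the relationship is positive.
|r| = 0.105, which falls in the weak range.

weak positive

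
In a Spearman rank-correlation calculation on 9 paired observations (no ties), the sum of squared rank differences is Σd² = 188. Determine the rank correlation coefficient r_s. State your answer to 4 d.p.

-0.5667

ρ = 1 − 6Σd² / [n(n²−1)] = 1 − 6×188 / (9×80)
  = 1 − 1128/720 = 1 − 1.56667 ≈ -0.5667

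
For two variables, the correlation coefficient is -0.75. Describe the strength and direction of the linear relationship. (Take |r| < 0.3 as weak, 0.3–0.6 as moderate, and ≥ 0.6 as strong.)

strong negative

r = -0.75 < 0 so the relationship is negative.
|r| = 0.75, which falls in the strong range.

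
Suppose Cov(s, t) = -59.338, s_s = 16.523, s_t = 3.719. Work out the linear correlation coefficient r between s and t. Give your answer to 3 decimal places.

r = Cov(s,t) / (s_s · s_t) = -59.338 / (16.523 × 3.719)
  = -59.338 / 61.4490 ≈ -0.966

-0.966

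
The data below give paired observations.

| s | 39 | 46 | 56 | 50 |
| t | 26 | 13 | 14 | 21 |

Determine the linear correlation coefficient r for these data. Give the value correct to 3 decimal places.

n = 4, Σs = 191, Σt = 74, Σs² = 9273, Σt² = 1482, Σst = 3446
nΣst − ΣsΣt = 13784 − 14134 = -350
nΣs² − (Σs)² = 37092 − 36481 = 611; nΣt² − (Σt)² = 5928 − 5476 = 452
r = -350 / √(611 × 452) = -350 / 525.5207 ≈ -0.666

-0.666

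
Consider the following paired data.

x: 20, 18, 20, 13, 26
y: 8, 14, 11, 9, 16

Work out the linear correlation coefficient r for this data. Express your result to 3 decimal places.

n = 5, Σx = 97, Σy = 58, Σx² = 1969, Σy² = 718, Σxy = 1165
nΣxy − ΣxΣy = 5825 − 5626 = 199
nΣx² − (Σx)² = 9845 − 9409 = 436; nΣy² − (Σy)² = 3590 − 3364 = 226
r = 199 / √(436 × 226) = 199 / 313.9044 ≈ 0.634

0.634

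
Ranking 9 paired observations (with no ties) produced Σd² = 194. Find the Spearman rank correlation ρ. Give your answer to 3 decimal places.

-0.617

ρ = 1 − 6Σd² / [n(n²−1)] = 1 − 6×194 / (9×80)
  = 1 − 1164/720 = 1 − 1.6167 ≈ -0.617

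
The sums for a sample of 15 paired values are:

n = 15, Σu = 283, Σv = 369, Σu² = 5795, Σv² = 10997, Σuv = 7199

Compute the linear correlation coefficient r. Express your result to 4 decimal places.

0.2536

r = (nΣuv − ΣuΣv) / √[(nΣu² − (Σu)²)(nΣv² − (Σv)²)]
Numerator: 15×7199 − 283×369 = 3558
Denominator: √[(86925 − 80089)(164955 − 136161)] = √[6836 × 28794] = 14029.8177
r = 3558 / 14029.8177 ≈ 0.2536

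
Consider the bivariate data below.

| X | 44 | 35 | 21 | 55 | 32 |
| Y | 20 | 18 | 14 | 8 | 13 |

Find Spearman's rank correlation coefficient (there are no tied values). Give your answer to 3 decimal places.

-0.100

Rank X: 4, 3, 1, 5, 2
Rank Y: 5, 4, 3, 1, 2
d = rank(X) − rank(Y): -1, -1, -2, 4, 0; Σd² = 22
ρ = 1 − 6Σd² / [n(n²−1)] = 1 − 6×22 / (5×24) = 1 − 132/120 ≈ -0.100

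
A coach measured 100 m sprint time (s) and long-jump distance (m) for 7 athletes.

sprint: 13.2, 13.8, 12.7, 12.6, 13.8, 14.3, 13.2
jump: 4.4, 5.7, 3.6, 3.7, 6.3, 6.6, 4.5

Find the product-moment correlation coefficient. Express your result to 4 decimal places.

n = 7, Σx = 93.6, Σy = 34.8, Σx² = 1253.9, Σy² = 182, Σxy = 469.8
nΣxy − ΣxΣy = 3288.6 − 3257.28 = 31.32
nΣx² − (Σx)² = 8777.3 − 8760.96 = 16.34; nΣy² − (Σy)² = 1274 − 1211.04 = 62.96
r = 31.32 / √(16.34 × 62.96) = 31.32 / 32.0744 ≈ 0.9765

0.9765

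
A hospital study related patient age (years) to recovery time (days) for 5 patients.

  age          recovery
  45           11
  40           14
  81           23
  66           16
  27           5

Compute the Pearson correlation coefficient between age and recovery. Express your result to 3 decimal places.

0.939

n = 5, Σx = 259, Σy = 69, Σx² = 15271, Σy² = 1127, Σxy = 4109
nΣxy − ΣxΣy = 20545 − 17871 = 2674
nΣx² − (Σx)² = 76355 − 67081 = 9274; nΣy² − (Σy)² = 5635 − 4761 = 874
r = 2674 / √(9274 × 874) = 2674 / 2847.0118 ≈ 0.939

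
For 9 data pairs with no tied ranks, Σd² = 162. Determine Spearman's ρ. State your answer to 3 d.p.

ρ = 1 − 6Σd² / [n(n²−1)] = 1 − 6×162 / (9×80)
  = 1 − 972/720 = 1 − 1.3500 ≈ -0.350

-0.350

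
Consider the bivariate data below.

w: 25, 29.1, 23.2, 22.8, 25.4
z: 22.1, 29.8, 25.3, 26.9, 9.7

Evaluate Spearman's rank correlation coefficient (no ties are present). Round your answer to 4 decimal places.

0.0000

Rank w: 3, 5, 2, 1, 4
Rank z: 2, 5, 3, 4, 1
d = rank(w) − rank(z): 1, 0, -1, -3, 3; Σd² = 20
ρ = 1 − 6Σd² / [n(n²−1)] = 1 − 6×20 / (5×24) = 1 − 120/120 ≈ 0.0000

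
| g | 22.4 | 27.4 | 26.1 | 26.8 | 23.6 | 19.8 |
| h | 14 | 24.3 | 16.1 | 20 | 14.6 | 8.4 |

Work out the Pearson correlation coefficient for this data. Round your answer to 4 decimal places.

n = 6, Σg = 146.1, Σh = 97.4, Σg² = 3600.97, Σh² = 1729.42, Σgh = 2446.51
nΣgh − ΣgΣh = 14679.06 − 14230.14 = 448.92
nΣg² − (Σg)² = 21605.82 − 21345.21 = 260.61; nΣh² − (Σh)² = 10376.52 − 9486.76 = 889.76
r = 448.92 / √(260.61 × 889.76) = 448.92 / 481.5396 ≈ 0.9323

0.9323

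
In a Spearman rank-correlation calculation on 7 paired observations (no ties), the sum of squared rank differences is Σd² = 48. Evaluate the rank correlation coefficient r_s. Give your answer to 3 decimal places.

ρ = 1 − 6Σd² / [n(n²−1)] = 1 − 6×48 / (7×48)
  = 1 − 288/336 = 1 − 0.8571 ≈ 0.143

0.143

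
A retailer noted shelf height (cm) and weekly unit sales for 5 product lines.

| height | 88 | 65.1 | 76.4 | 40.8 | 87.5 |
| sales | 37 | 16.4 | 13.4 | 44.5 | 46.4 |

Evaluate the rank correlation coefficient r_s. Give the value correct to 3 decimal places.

Rank height: 5, 2, 3, 1, 4
Rank sales: 3, 2, 1, 4, 5
d = rank(height) − rank(sales): 2, 0, 2, -3, -1; Σd² = 18
ρ = 1 − 6Σd² / [n(n²−1)] = 1 − 6×18 / (5×24) = 1 − 108/120 ≈ 0.100

0.100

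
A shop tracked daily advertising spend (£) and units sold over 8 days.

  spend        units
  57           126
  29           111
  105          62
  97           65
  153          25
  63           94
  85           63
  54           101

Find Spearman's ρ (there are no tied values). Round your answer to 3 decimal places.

Rank spend: 3, 1, 7, 6, 8, 4, 5, 2
Rank units: 8, 7, 2, 4, 1, 5, 3, 6
d = rank(spend) − rank(units): -5, -6, 5, 2, 7, -1, 2, -4; Σd² = 160
ρ = 1 − 6Σd² / [n(n²−1)] = 1 − 6×160 / (8×63) = 1 − 960/504 ≈ -0.905

-0.905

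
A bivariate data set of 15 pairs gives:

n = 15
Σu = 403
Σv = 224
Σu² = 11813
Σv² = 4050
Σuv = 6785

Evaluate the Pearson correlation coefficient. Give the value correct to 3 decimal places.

r = (nΣuv − ΣuΣv) / √[(nΣu² − (Σu)²)(nΣv² − (Σv)²)]
Numerator: 15×6785 − 403×224 = 11503
Denominator: √[(177195 − 162409)(60750 − 50176)] = √[14786 × 10574] = 12503.8860
r = 11503 / 12503.8860 ≈ 0.920

0.920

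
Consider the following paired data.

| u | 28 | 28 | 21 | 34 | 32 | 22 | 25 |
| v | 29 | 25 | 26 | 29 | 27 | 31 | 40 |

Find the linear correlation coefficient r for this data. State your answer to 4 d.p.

-0.1954

n = 7, Σu = 190, Σv = 207, Σu² = 5298, Σv² = 6273, Σuv = 5590
nΣuv − ΣuΣv = 39130 − 39330 = -200
nΣu² − (Σu)² = 37086 − 36100 = 986; nΣv² − (Σv)² = 43911 − 42849 = 1062
r = -200 / √(986 × 1062) = -200 / 1023.2947 ≈ -0.1954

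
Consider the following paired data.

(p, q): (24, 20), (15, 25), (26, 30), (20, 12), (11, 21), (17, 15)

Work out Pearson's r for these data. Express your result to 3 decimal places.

n = 6, Σp = 113, Σq = 123, Σp² = 2287, Σq² = 2735, Σpq = 2361
nΣpq − ΣpΣq = 14166 − 13899 = 267
nΣp² − (Σp)² = 13722 − 12769 = 953; nΣq² − (Σq)² = 16410 − 15129 = 1281
r = 267 / √(953 × 1281) = 267 / 1104.8950 ≈ 0.242

0.242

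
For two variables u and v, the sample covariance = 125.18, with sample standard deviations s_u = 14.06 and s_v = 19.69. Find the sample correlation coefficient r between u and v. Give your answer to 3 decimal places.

0.452

r = Cov(u,v) / (s_u · s_v) = 125.18 / (14.06 × 19.69)
  = 125.18 / 276.8414 ≈ 0.452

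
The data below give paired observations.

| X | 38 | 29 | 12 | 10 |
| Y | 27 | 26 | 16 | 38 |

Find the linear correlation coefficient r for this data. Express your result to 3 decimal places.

n = 4, ΣX = 89, ΣY = 107, ΣX² = 2529, ΣY² = 3105, ΣXY = 2352
nΣXY − ΣXΣY = 9408 − 9523 = -115
nΣX² − (ΣX)² = 10116 − 7921 = 2195; nΣY² − (ΣY)² = 12420 − 11449 = 971
r = -115 / √(2195 × 971) = -115 / 1459.9127 ≈ -0.079

-0.079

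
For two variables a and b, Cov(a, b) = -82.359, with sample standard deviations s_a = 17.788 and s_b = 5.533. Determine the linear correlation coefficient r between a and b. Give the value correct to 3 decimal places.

-0.837

r = Cov(a,b) / (s_a · s_b) = -82.359 / (17.788 × 5.533)
  = -82.359 / 98.4210 ≈ -0.837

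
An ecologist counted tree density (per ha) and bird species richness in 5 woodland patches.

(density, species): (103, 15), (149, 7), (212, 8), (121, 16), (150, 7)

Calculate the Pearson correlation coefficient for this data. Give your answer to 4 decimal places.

-0.6986

n = 5, Σx = 735, Σy = 53, Σx² = 114895, Σy² = 643, Σxy = 7270
nΣxy − ΣxΣy = 36350 − 38955 = -2605
nΣx² − (Σx)² = 574475 − 540225 = 34250; nΣy² − (Σy)² = 3215 − 2809 = 406
r = -2605 / √(34250 × 406) = -2605 / 3729.0079 ≈ -0.6986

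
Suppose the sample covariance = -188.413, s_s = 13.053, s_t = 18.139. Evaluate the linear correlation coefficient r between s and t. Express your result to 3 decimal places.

-0.796

r = Cov(s,t) / (s_s · s_t) = -188.413 / (13.053 × 18.139)
  = -188.413 / 236.7684 ≈ -0.796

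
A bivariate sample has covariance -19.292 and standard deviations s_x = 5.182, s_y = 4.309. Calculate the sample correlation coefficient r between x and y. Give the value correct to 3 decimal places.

-0.864

r = Cov(x,y) / (s_x · s_y) = -19.292 / (5.182 × 4.309)
  = -19.292 / 22.3292 ≈ -0.864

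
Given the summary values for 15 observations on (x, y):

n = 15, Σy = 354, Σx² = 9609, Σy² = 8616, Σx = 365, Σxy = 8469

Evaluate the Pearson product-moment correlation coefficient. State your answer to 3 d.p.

-0.332

r = (nΣxy − ΣxΣy) / √[(nΣx² − (Σx)²)(nΣy² − (Σy)²)]
Numerator: 15×8469 − 365×354 = -2175
Denominator: √[(144135 − 133225)(129240 − 125316)] = √[10910 × 3924] = 6542.9993
r = -2175 / 6542.9993 ≈ -0.332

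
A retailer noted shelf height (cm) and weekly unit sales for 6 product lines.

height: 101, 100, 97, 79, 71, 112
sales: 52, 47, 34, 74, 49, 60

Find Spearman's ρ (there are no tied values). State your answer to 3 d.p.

0.143

Rank height: 5, 4, 3, 2, 1, 6
Rank sales: 4, 2, 1, 6, 3, 5
d = rank(height) − rank(sales): 1, 2, 2, -4, -2, 1; Σd² = 30
ρ = 1 − 6Σd² / [n(n²−1)] = 1 − 6×30 / (6×35) = 1 − 180/210 ≈ 0.143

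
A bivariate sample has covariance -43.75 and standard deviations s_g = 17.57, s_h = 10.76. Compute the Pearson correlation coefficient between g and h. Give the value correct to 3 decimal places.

-0.231

r = Cov(g,h) / (s_g · s_h) = -43.75 / (17.57 × 10.76)
  = -43.75 / 189.0532 ≈ -0.231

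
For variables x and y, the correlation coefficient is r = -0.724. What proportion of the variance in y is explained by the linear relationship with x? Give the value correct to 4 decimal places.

r² = (-0.724)² = 0.5242

0.5242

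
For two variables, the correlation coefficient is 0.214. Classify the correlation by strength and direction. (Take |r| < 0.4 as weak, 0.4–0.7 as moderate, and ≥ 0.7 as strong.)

r = 0.214 > 0 so the relationship is positive.
|r| = 0.214, which falls in the weak range.

weak positive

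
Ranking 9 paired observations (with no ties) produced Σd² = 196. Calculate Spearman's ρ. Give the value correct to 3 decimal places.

ρ = 1 − 6Σd² / [n(n²−1)] = 1 − 6×196 / (9×80)
  = 1 − 1176/720 = 1 − 1.6333 ≈ -0.633

-0.633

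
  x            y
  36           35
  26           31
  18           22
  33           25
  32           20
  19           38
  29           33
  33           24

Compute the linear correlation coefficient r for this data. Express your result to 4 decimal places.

-0.1384

n = 8, Σx = 226, Σy = 228, Σx² = 6700, Σy² = 6804, Σxy = 6398
nΣxy − ΣxΣy = 51184 − 51528 = -344
nΣx² − (Σx)² = 53600 − 51076 = 2524; nΣy² − (Σy)² = 54432 − 51984 = 2448
r = -344 / √(2524 × 2448) = -344 / 2485.7096 ≈ -0.1384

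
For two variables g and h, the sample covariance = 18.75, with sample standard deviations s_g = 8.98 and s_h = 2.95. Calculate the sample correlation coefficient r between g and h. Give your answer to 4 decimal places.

0.7078

r = Cov(g,h) / (s_g · s_h) = 18.75 / (8.98 × 2.95)
  = 18.75 / 26.4910 ≈ 0.7078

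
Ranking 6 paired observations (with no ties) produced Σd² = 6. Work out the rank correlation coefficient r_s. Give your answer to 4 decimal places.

ρ = 1 − 6Σd² / [n(n²−1)] = 1 − 6×6 / (6×35)
  = 1 − 36/210 = 1 − 0.17143 ≈ 0.8286

0.8286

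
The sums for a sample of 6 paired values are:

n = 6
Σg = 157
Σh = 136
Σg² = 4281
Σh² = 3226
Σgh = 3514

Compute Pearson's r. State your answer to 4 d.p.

r = (nΣgh − ΣgΣh) / √[(nΣg² − (Σg)²)(nΣh² − (Σh)²)]
Numerator: 6×3514 − 157×136 = -268
Denominator: √[(25686 − 24649)(19356 − 18496)] = √[1037 × 860] = 944.3622
r = -268 / 944.3622 ≈ -0.2838

-0.2838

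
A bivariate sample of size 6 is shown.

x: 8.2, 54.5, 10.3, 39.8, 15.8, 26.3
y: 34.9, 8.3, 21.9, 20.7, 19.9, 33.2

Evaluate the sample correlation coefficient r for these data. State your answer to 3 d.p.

-0.683

n = 6, Σx = 154.9, Σy = 138.9, Σx² = 5668.95, Σy² = 3693.25, Σxy = 2975.54
nΣxy − ΣxΣy = 17853.24 − 21515.61 = -3662.37
nΣx² − (Σx)² = 34013.7 − 23994.01 = 10019.69; nΣy² − (Σy)² = 22159.5 − 19293.21 = 2866.29
r = -3662.37 / √(10019.69 × 2866.29) = -3662.37 / 5359.0426 ≈ -0.683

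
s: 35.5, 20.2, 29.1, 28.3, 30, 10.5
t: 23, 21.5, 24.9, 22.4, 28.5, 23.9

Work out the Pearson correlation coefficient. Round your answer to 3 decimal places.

0.215

n = 6, Σs = 153.6, Σt = 144.2, Σs² = 4326.24, Σt² = 3496.48, Σst = 3715.26
nΣst − ΣsΣt = 22291.56 − 22149.12 = 142.44
nΣs² − (Σs)² = 25957.44 − 23592.96 = 2364.48; nΣt² − (Σt)² = 20978.88 − 20793.64 = 185.24
r = 142.44 / √(2364.48 × 185.24) = 142.44 / 661.8129 ≈ 0.215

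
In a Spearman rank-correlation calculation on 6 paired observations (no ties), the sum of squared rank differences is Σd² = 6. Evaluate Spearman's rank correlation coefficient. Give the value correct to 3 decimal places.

0.829

ρ = 1 − 6Σd² / [n(n²−1)] = 1 − 6×6 / (6×35)
  = 1 − 36/210 = 1 − 0.1714 ≈ 0.829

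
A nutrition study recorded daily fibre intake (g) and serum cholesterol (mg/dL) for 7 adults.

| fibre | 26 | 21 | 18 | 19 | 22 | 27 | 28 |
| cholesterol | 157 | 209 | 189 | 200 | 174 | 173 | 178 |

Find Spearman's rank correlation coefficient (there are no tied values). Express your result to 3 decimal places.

Rank fibre: 5, 3, 1, 2, 4, 6, 7
Rank cholesterol: 1, 7, 5, 6, 3, 2, 4
d = rank(fibre) − rank(cholesterol): 4, -4, -4, -4, 1, 4, 3; Σd² = 90
ρ = 1 − 6Σd² / [n(n²−1)] = 1 − 6×90 / (7×48) = 1 − 540/336 ≈ -0.607

-0.607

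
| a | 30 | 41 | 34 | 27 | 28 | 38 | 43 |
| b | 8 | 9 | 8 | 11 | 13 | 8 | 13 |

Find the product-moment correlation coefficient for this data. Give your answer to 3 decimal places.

n = 7, Σa = 241, Σb = 70, Σa² = 8543, Σb² = 732, Σab = 2405
nΣab − ΣaΣb = 16835 − 16870 = -35
nΣa² − (Σa)² = 59801 − 58081 = 1720; nΣb² − (Σb)² = 5124 − 4900 = 224
r = -35 / √(1720 × 224) = -35 / 620.7093 ≈ -0.056

-0.056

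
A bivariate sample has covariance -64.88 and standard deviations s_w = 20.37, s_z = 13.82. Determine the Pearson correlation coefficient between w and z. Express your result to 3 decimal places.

r = Cov(w,z) / (s_w · s_z) = -64.88 / (20.37 × 13.82)
  = -64.88 / 281.5134 ≈ -0.230

-0.230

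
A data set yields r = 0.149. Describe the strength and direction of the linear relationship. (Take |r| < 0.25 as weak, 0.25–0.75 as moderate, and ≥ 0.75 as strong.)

weak positive

r = 0.149 > 0 so the relationship is positive.
|r| = 0.149, which falls in the weak range.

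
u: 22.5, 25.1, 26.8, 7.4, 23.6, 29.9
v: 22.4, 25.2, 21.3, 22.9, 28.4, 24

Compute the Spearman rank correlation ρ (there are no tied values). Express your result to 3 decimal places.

0.029

Rank u: 2, 4, 5, 1, 3, 6
Rank v: 2, 5, 1, 3, 6, 4
d = rank(u) − rank(v): 0, -1, 4, -2, -3, 2; Σd² = 34
ρ = 1 − 6Σd² / [n(n²−1)] = 1 − 6×34 / (6×35) = 1 − 204/210 ≈ 0.029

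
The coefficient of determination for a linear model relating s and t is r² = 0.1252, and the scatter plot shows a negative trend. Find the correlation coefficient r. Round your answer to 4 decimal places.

|r| = √0.1252 = 0.3538
The association is negative, so r = −0.3538.

-0.3538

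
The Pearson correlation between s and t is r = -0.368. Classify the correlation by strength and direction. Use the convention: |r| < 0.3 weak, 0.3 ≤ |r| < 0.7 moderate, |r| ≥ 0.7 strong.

moderate negative

r = -0.368 < 0 so the relationship is negative.
|r| = 0.368, which falls in the moderate range.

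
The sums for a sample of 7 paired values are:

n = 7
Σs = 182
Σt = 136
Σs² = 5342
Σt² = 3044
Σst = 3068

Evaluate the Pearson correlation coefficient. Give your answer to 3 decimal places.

-0.945

r = (nΣst − ΣsΣt) / √[(nΣs² − (Σs)²)(nΣt² − (Σt)²)]
Numerator: 7×3068 − 182×136 = -3276
Denominator: √[(37394 − 33124)(21308 − 18496)] = √[4270 × 2812] = 3465.1465
r = -3276 / 3465.1465 ≈ -0.945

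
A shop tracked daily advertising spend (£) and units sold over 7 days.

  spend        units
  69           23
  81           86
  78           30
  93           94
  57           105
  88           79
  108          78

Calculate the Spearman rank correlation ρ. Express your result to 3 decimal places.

Rank spend: 2, 4, 3, 6, 1, 5, 7
Rank units: 1, 5, 2, 6, 7, 4, 3
d = rank(spend) − rank(units): 1, -1, 1, 0, -6, 1, 4; Σd² = 56
ρ = 1 − 6Σd² / [n(n²−1)] = 1 − 6×56 / (7×48) = 1 − 336/336 ≈ 0.000

0.000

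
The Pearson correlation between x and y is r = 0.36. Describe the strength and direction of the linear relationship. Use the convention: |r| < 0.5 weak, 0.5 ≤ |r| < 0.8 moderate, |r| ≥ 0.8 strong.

r = 0.36 > 0 so the relationship is positive.
|r| = 0.36, which falls in the weak range.

weak positive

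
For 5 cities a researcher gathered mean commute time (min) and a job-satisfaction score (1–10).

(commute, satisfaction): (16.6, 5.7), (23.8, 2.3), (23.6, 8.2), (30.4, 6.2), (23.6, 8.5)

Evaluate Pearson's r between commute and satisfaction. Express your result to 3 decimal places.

0.056

n = 5, Σx = 118, Σy = 30.9, Σx² = 2880.08, Σy² = 215.71, Σxy = 731.96
nΣxy − ΣxΣy = 3659.8 − 3646.2 = 13.6
nΣx² − (Σx)² = 14400.4 − 13924 = 476.4; nΣy² − (Σy)² = 1078.55 − 954.81 = 123.74
r = 13.6 / √(476.4 × 123.74) = 13.6 / 242.7957 ≈ 0.056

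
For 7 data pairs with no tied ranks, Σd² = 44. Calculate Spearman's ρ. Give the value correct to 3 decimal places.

ρ = 1 − 6Σd² / [n(n²−1)] = 1 − 6×44 / (7×48)
  = 1 − 264/336 = 1 − 0.7857 ≈ 0.214

0.214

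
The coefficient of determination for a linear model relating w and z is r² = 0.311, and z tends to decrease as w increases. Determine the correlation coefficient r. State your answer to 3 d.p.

|r| = √0.311 = 0.558
The association is negative, so r = −0.558.

-0.558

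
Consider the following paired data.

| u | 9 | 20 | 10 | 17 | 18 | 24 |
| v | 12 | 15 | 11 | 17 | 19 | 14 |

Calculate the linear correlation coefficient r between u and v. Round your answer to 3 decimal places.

n = 6, Σu = 98, Σv = 88, Σu² = 1770, Σv² = 1336, Σuv = 1485
nΣuv − ΣuΣv = 8910 − 8624 = 286
nΣu² − (Σu)² = 10620 − 9604 = 1016; nΣv² − (Σv)² = 8016 − 7744 = 272
r = 286 / √(1016 × 272) = 286 / 525.6919 ≈ 0.544

0.544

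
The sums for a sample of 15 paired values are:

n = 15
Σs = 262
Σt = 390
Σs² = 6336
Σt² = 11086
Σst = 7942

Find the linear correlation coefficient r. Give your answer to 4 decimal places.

0.8758

r = (nΣst − ΣsΣt) / √[(nΣs² − (Σs)²)(nΣt² − (Σt)²)]
Numerator: 15×7942 − 262×390 = 16950
Denominator: √[(95040 − 68644)(166290 − 152100)] = √[26396 × 14190] = 19353.5330
r = 16950 / 19353.5330 ≈ 0.8758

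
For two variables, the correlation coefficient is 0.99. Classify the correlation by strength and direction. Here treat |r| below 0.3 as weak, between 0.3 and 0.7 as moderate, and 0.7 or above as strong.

strong positive

r = 0.99 > 0 so the relationship is positive.
|r| = 0.99, which falls in the strong range.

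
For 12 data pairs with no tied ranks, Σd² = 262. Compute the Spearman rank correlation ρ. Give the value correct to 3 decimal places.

0.084

ρ = 1 − 6Σd² / [n(n²−1)] = 1 − 6×262 / (12×143)
  = 1 − 1572/1716 = 1 − 0.9161 ≈ 0.084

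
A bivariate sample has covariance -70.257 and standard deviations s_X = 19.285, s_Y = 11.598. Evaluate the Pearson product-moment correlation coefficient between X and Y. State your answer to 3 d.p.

r = Cov(X,Y) / (s_X · s_Y) = -70.257 / (19.285 × 11.598)
  = -70.257 / 223.6674 ≈ -0.314

-0.314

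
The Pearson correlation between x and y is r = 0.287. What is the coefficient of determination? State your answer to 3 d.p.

0.082

r² = (0.287)² = 0.082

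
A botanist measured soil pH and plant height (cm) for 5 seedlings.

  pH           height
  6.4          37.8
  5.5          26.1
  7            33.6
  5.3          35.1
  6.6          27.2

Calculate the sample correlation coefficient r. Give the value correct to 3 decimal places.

0.125

n = 5, Σx = 30.8, Σy = 159.8, Σx² = 191.86, Σy² = 5210.86, Σxy = 986.22
nΣxy − ΣxΣy = 4931.1 − 4921.84 = 9.26
nΣx² − (Σx)² = 959.3 − 948.64 = 10.66; nΣy² − (Σy)² = 26054.3 − 25536.04 = 518.26
r = 9.26 / √(10.66 × 518.26) = 9.26 / 74.3280 ≈ 0.125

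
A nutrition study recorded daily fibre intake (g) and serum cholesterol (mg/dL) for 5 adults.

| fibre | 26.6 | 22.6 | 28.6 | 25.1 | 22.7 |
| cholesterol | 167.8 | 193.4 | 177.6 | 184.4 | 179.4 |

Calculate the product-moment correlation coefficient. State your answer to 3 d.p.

-0.608

n = 5, Σx = 125.6, Σy = 902.6, Σx² = 3181.58, Σy² = 163289.88, Σxy = 22614.5
nΣxy − ΣxΣy = 113072.5 − 113366.56 = -294.06
nΣx² − (Σx)² = 15907.9 − 15775.36 = 132.54; nΣy² − (Σy)² = 816449.4 − 814686.76 = 1762.64
r = -294.06 / √(132.54 × 1762.64) = -294.06 / 483.3428 ≈ -0.608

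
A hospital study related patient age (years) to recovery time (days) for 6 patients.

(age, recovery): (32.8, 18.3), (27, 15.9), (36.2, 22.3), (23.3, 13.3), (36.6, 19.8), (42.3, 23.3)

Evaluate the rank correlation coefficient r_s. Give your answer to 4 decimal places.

0.9429

Rank age: 3, 2, 4, 1, 5, 6
Rank recovery: 3, 2, 5, 1, 4, 6
d = rank(age) − rank(recovery): 0, 0, -1, 0, 1, 0; Σd² = 2
ρ = 1 − 6Σd² / [n(n²−1)] = 1 − 6×2 / (6×35) = 1 − 12/210 ≈ 0.9429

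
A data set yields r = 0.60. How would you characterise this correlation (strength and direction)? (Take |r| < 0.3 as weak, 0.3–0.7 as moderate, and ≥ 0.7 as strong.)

moderate positive

r = 0.60 > 0 so the relationship is positive.
|r| = 0.60, which falls in the moderate range.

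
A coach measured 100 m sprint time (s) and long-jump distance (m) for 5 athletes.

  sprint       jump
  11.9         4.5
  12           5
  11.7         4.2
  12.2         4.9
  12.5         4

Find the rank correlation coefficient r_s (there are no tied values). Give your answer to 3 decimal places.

Rank sprint: 2, 3, 1, 4, 5
Rank jump: 3, 5, 2, 4, 1
d = rank(sprint) − rank(jump): -1, -2, -1, 0, 4; Σd² = 22
ρ = 1 − 6Σd² / [n(n²−1)] = 1 − 6×22 / (5×24) = 1 − 132/120 ≈ -0.100

-0.100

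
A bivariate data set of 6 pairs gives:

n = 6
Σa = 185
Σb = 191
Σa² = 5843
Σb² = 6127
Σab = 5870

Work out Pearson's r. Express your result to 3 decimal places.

r = (nΣab − ΣaΣb) / √[(nΣa² − (Σa)²)(nΣb² − (Σb)²)]
Numerator: 6×5870 − 185×191 = -115
Denominator: √[(35058 − 34225)(36762 − 36481)] = √[833 × 281] = 483.8109
r = -115 / 483.8109 ≈ -0.238

-0.238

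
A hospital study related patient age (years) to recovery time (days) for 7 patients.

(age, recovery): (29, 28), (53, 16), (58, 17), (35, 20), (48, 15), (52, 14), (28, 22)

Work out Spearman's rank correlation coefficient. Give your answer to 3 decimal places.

Rank age: 2, 6, 7, 3, 4, 5, 1
Rank recovery: 7, 3, 4, 5, 2, 1, 6
d = rank(age) − rank(recovery): -5, 3, 3, -2, 2, 4, -5; Σd² = 92
ρ = 1 − 6Σd² / [n(n²−1)] = 1 − 6×92 / (7×48) = 1 − 552/336 ≈ -0.643

-0.643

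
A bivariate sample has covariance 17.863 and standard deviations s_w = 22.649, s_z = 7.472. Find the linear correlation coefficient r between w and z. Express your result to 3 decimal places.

0.106

r = Cov(w,z) / (s_w · s_z) = 17.863 / (22.649 × 7.472)
  = 17.863 / 169.2333 ≈ 0.106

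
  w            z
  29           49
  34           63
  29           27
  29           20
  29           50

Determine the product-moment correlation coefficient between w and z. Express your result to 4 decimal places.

n = 5, Σw = 150, Σz = 209, Σw² = 4520, Σz² = 9999, Σwz = 6376
nΣwz − ΣwΣz = 31880 − 31350 = 530
nΣw² − (Σw)² = 22600 − 22500 = 100; nΣz² − (Σz)² = 49995 − 43681 = 6314
r = 530 / √(100 × 6314) = 530 / 794.6068 ≈ 0.6670

0.6670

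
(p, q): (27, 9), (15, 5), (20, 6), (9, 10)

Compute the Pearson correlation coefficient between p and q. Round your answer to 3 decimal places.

-0.083

n = 4, Σp = 71, Σq = 30, Σp² = 1435, Σq² = 242, Σpq = 528
nΣpq − ΣpΣq = 2112 − 2130 = -18
nΣp² − (Σp)² = 5740 − 5041 = 699; nΣq² − (Σq)² = 968 − 900 = 68
r = -18 / √(699 × 68) = -18 / 218.0183 ≈ -0.083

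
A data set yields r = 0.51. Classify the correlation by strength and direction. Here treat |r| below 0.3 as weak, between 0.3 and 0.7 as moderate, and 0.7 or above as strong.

r = 0.51 > 0 so the relationship is positive.
|r| = 0.51, which falls in the moderate range.

moderate positive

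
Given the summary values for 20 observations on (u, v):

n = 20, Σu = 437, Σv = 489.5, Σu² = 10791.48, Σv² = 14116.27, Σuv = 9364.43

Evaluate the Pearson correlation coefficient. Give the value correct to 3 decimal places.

-0.817

r = (nΣuv − ΣuΣv) / √[(nΣu² − (Σu)²)(nΣv² − (Σv)²)]
Numerator: 20×9364.43 − 437×489.5 = -26622.9
Denominator: √[(215829.6 − 190969)(282325.4 − 239610.25)] = √[24860.6 × 42715.15] = 32587.1794
r = -26622.9 / 32587.1794 ≈ -0.817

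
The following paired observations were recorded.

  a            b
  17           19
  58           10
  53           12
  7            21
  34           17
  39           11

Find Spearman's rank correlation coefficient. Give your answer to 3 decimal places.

-0.943

Rank a: 2, 6, 5, 1, 3, 4
Rank b: 5, 1, 3, 6, 4, 2
d = rank(a) − rank(b): -3, 5, 2, -5, -1, 2; Σd² = 68
ρ = 1 − 6Σd² / [n(n²−1)] = 1 − 6×68 / (6×35) = 1 − 408/210 ≈ -0.943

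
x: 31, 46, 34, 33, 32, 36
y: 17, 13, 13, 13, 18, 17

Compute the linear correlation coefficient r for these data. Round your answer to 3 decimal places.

-0.474

n = 6, Σx = 212, Σy = 91, Σx² = 7642, Σy² = 1409, Σxy = 3184
nΣxy − ΣxΣy = 19104 − 19292 = -188
nΣx² − (Σx)² = 45852 − 44944 = 908; nΣy² − (Σy)² = 8454 − 8281 = 173
r = -188 / √(908 × 173) = -188 / 396.3382 ≈ -0.474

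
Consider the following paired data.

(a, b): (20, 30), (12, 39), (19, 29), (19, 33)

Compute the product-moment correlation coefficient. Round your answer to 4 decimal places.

n = 4, Σa = 70, Σb = 131, Σa² = 1266, Σb² = 4351, Σab = 2246
nΣab − ΣaΣb = 8984 − 9170 = -186
nΣa² − (Σa)² = 5064 − 4900 = 164; nΣb² − (Σb)² = 17404 − 17161 = 243
r = -186 / √(164 × 243) = -186 / 199.6297 ≈ -0.9317

-0.9317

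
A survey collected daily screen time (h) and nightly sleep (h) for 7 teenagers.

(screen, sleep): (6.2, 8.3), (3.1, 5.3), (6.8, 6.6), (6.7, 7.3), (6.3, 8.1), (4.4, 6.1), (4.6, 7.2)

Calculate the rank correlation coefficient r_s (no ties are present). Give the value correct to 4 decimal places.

0.5000

Rank screen: 4, 1, 7, 6, 5, 2, 3
Rank sleep: 7, 1, 3, 5, 6, 2, 4
d = rank(screen) − rank(sleep): -3, 0, 4, 1, -1, 0, -1; Σd² = 28
ρ = 1 − 6Σd² / [n(n²−1)] = 1 − 6×28 / (7×48) = 1 − 168/336 ≈ 0.5000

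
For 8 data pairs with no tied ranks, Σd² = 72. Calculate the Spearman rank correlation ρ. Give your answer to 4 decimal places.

ρ = 1 − 6Σd² / [n(n²−1)] = 1 − 6×72 / (8×63)
  = 1 − 432/504 = 1 − 0.85714 ≈ 0.1429

0.1429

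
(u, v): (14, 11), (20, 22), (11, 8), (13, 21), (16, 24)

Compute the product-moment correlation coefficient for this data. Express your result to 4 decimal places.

n = 5, Σu = 74, Σv = 86, Σu² = 1142, Σv² = 1686, Σuv = 1339
nΣuv − ΣuΣv = 6695 − 6364 = 331
nΣu² − (Σu)² = 5710 − 5476 = 234; nΣv² − (Σv)² = 8430 − 7396 = 1034
r = 331 / √(234 × 1034) = 331 / 491.8902 ≈ 0.6729

0.6729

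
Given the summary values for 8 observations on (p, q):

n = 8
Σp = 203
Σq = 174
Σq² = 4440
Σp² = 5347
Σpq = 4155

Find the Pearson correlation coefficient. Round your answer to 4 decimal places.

-0.7263

r = (nΣpq − ΣpΣq) / √[(nΣp² − (Σp)²)(nΣq² − (Σq)²)]
Numerator: 8×4155 − 203×174 = -2082
Denominator: √[(42776 − 41209)(35520 − 30276)] = √[1567 × 5244] = 2866.5917
r = -2082 / 2866.5917 ≈ -0.7263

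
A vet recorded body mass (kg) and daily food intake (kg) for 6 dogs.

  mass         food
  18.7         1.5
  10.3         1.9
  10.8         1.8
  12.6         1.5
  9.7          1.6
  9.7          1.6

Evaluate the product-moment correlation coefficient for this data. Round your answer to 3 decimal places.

-0.516

n = 6, Σx = 71.8, Σy = 9.9, Σx² = 919.36, Σy² = 16.47, Σxy = 117
nΣxy − ΣxΣy = 702 − 710.82 = -8.82
nΣx² − (Σx)² = 5516.16 − 5155.24 = 360.92; nΣy² − (Σy)² = 98.82 − 98.01 = 0.81
r = -8.82 / √(360.92 × 0.81) = -8.82 / 17.0981 ≈ -0.516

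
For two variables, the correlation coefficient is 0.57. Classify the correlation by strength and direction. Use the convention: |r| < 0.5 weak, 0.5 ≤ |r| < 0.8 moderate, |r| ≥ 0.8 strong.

moderate positive

r = 0.57 > 0 so the relationship is positive.
|r| = 0.57, which falls in the moderate range.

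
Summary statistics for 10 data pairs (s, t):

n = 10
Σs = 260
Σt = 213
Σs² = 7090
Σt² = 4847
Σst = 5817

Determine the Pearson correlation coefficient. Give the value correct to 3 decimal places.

r = (nΣst − ΣsΣt) / √[(nΣs² − (Σs)²)(nΣt² − (Σt)²)]
Numerator: 10×5817 − 260×213 = 2790
Denominator: √[(70900 − 67600)(48470 − 45369)] = √[3300 × 3101] = 3198.9530
r = 2790 / 3198.9530 ≈ 0.872

0.872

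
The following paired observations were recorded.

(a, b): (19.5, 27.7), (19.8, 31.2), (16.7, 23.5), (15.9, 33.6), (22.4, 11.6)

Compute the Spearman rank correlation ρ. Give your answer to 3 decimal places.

Rank a: 3, 4, 2, 1, 5
Rank b: 3, 4, 2, 5, 1
d = rank(a) − rank(b): 0, 0, 0, -4, 4; Σd² = 32
ρ = 1 − 6Σd² / [n(n²−1)] = 1 − 6×32 / (5×24) = 1 − 192/120 ≈ -0.600

-0.600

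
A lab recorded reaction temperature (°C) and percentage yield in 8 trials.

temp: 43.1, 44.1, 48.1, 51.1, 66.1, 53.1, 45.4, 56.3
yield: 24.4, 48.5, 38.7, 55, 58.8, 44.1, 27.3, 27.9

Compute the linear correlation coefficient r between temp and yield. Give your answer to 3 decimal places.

0.523

n = 8, Σx = 407.3, Σy = 324.7, Σx² = 21146.91, Σy² = 14396.25, Σxy = 16901.04
nΣxy − ΣxΣy = 135208.32 − 132250.31 = 2958.01
nΣx² − (Σx)² = 169175.28 − 165893.29 = 3281.99; nΣy² − (Σy)² = 115170 − 105430.09 = 9739.91
r = 2958.01 / √(3281.99 × 9739.91) = 2958.01 / 5653.8736 ≈ 0.523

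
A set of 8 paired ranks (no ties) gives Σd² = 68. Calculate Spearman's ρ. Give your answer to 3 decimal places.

ρ = 1 − 6Σd² / [n(n²−1)] = 1 − 6×68 / (8×63)
  = 1 − 408/504 = 1 − 0.8095 ≈ 0.190

0.190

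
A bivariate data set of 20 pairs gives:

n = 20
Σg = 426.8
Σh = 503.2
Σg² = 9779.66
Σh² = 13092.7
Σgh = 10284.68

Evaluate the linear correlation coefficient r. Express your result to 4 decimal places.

r = (nΣgh − ΣgΣh) / √[(nΣg² − (Σg)²)(nΣh² − (Σh)²)]
Numerator: 20×10284.68 − 426.8×503.2 = -9072.16
Denominator: √[(195593.2 − 182158.24)(261854 − 253210.24)] = √[13434.96 × 8643.76] = 10776.2967
r = -9072.16 / 10776.2967 ≈ -0.8419

-0.8419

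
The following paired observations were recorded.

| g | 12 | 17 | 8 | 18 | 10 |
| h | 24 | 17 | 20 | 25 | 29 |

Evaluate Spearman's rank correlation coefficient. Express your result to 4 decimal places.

Rank g: 3, 4, 1, 5, 2
Rank h: 3, 1, 2, 4, 5
d = rank(g) − rank(h): 0, 3, -1, 1, -3; Σd² = 20
ρ = 1 − 6Σd² / [n(n²−1)] = 1 − 6×20 / (5×24) = 1 − 120/120 ≈ 0.0000

0.0000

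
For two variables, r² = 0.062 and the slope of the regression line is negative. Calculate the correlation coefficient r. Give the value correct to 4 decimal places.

|r| = √0.062 = 0.2490
The association is negative, so r = −0.2490.

-0.2490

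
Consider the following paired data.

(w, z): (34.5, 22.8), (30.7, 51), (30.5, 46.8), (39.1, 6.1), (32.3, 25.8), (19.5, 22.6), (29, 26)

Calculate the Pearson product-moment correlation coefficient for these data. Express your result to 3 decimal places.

n = 7, Σw = 215.6, Σz = 201.1, Σw² = 6856.34, Σz² = 7200.69, Σwz = 6046.25
nΣwz − ΣwΣz = 42323.75 − 43357.16 = -1033.41
nΣw² − (Σw)² = 47994.38 − 46483.36 = 1511.02; nΣz² − (Σz)² = 50404.83 − 40441.21 = 9963.62
r = -1033.41 / √(1511.02 × 9963.62) = -1033.41 / 3880.1068 ≈ -0.266

-0.266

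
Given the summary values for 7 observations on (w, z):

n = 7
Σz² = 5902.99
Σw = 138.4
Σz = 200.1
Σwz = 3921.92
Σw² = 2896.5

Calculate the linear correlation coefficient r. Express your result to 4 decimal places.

-0.2006

r = (nΣwz − ΣwΣz) / √[(nΣw² − (Σw)²)(nΣz² − (Σz)²)]
Numerator: 7×3921.92 − 138.4×200.1 = -240.4
Denominator: √[(20275.5 − 19154.56)(41320.93 − 40040.01)] = √[1120.94 × 1280.92] = 1198.2631
r = -240.4 / 1198.2631 ≈ -0.2006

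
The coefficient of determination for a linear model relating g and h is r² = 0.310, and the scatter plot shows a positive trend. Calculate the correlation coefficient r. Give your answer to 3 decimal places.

|r| = √0.310 = 0.557
The association is positive, so r = 0.557.

0.557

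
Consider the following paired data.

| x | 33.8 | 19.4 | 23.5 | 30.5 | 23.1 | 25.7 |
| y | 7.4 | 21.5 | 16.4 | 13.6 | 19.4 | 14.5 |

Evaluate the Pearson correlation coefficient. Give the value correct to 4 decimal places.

-0.9545

n = 6, Σx = 156, Σy = 92.8, Σx² = 4195.4, Σy² = 1557.54, Σxy = 2288.21
nΣxy − ΣxΣy = 13729.26 − 14476.8 = -747.54
nΣx² − (Σx)² = 25172.4 − 24336 = 836.4; nΣy² − (Σy)² = 9345.24 − 8611.84 = 733.4
r = -747.54 / √(836.4 × 733.4) = -747.54 / 783.2086 ≈ -0.9545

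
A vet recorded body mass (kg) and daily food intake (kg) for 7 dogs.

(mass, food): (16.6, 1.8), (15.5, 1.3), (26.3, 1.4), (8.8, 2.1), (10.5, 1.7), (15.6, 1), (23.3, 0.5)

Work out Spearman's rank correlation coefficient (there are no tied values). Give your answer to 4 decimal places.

Rank mass: 5, 3, 7, 1, 2, 4, 6
Rank food: 6, 3, 4, 7, 5, 2, 1
d = rank(mass) − rank(food): -1, 0, 3, -6, -3, 2, 5; Σd² = 84
ρ = 1 − 6Σd² / [n(n²−1)] = 1 − 6×84 / (7×48) = 1 − 504/336 ≈ -0.5000

-0.5000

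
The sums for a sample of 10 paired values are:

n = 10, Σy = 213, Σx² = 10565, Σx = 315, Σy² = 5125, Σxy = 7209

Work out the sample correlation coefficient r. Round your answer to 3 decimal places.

0.813

r = (nΣxy − ΣxΣy) / √[(nΣx² − (Σx)²)(nΣy² − (Σy)²)]
Numerator: 10×7209 − 315×213 = 4995
Denominator: √[(105650 − 99225)(51250 − 45369)] = √[6425 × 5881] = 6146.9850
r = 4995 / 6146.9850 ≈ 0.813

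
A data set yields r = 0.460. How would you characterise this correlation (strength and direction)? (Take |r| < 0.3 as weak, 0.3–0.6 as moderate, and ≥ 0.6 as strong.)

moderate positive

r = 0.460 > 0 so the relationship is positive.
|r| = 0.460, which falls in the moderate range.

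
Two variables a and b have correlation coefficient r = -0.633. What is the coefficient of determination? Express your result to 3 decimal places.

0.401

r² = (-0.633)² = 0.401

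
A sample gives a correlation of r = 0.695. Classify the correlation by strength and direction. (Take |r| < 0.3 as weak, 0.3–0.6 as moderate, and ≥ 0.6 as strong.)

strong positive

r = 0.695 > 0 so the relationship is positive.
|r| = 0.695, which falls in the strong range.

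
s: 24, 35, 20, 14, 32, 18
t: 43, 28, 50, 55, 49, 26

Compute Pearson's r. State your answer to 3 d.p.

n = 6, Σs = 143, Σt = 251, Σs² = 3745, Σt² = 11235, Σst = 5818
nΣst − ΣsΣt = 34908 − 35893 = -985
nΣs² − (Σs)² = 22470 − 20449 = 2021; nΣt² − (Σt)² = 67410 − 63001 = 4409
r = -985 / √(2021 × 4409) = -985 / 2985.0610 ≈ -0.330

-0.330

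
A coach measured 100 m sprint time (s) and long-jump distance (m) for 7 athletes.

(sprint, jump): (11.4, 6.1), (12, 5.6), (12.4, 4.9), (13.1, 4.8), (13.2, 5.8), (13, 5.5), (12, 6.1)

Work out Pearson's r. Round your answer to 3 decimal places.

-0.531

n = 7, Σx = 87.1, Σy = 38.8, Σx² = 1086.57, Σy² = 216.72, Σxy = 481.64
nΣxy − ΣxΣy = 3371.48 − 3379.48 = -8
nΣx² − (Σx)² = 7605.99 − 7586.41 = 19.58; nΣy² − (Σy)² = 1517.04 − 1505.44 = 11.6
r = -8 / √(19.58 × 11.6) = -8 / 15.0708 ≈ -0.531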